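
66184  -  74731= - 8547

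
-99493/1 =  - 99493 = -99493.00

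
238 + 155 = 393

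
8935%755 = 630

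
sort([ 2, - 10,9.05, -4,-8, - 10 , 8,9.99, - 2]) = [-10, - 10 , - 8,  -  4, - 2, 2, 8,9.05,9.99 ] 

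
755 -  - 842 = 1597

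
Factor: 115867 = 109^1 *1063^1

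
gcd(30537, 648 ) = 81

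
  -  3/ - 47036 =3/47036 = 0.00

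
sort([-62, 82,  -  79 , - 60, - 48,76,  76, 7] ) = [ - 79, -62, - 60, - 48,7,  76,76,82 ]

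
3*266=798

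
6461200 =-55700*( - 116) 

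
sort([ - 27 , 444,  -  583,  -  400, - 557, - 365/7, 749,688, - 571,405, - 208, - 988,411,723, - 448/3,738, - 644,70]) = [ - 988, - 644, - 583, - 571, - 557, - 400, - 208, - 448/3 , - 365/7,- 27,70 , 405, 411,444,688,723, 738,749 ]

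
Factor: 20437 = 107^1 * 191^1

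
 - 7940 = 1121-9061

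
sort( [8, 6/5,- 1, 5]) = [-1,  6/5, 5,8] 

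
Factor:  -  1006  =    -  2^1 * 503^1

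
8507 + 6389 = 14896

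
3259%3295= 3259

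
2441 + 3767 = 6208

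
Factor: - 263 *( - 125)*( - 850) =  - 2^1*5^5*17^1*263^1 = - 27943750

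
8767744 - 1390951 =7376793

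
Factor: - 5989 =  - 53^1*113^1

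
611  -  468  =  143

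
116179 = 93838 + 22341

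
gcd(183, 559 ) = 1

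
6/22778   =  3/11389 = 0.00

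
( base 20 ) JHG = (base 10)7956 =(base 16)1F14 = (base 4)1330110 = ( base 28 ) a44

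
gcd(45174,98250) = 6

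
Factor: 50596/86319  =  364/621 = 2^2  *  3^( - 3)*7^1*13^1  *  23^( - 1 )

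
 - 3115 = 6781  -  9896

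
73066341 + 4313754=77380095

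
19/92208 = 19/92208 =0.00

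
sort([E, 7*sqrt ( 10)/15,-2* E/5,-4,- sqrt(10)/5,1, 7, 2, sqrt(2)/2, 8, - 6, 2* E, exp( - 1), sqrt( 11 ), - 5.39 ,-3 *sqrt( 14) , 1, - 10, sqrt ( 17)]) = [ - 3*sqrt( 14), - 10, - 6,  -  5.39,-4,-2*E/5, - sqrt(10 ) /5,exp(- 1 ),sqrt(2)/2,  1, 1, 7 * sqrt( 10)/15, 2, E, sqrt(11), sqrt( 17), 2*E, 7,  8]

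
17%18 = 17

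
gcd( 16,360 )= 8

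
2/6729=2/6729 = 0.00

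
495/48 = 10 + 5/16= 10.31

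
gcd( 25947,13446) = 27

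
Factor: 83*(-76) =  - 6308 = - 2^2*19^1*83^1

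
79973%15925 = 348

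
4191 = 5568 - 1377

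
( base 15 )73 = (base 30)3i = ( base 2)1101100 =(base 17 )66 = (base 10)108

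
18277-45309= - 27032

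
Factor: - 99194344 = -2^3*12399293^1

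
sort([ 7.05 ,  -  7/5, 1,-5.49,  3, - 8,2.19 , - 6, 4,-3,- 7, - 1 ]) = [- 8,  -  7,-6,-5.49, - 3,-7/5 , - 1,1,2.19, 3,  4, 7.05]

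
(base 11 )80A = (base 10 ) 978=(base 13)5a3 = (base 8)1722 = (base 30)12I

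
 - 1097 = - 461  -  636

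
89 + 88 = 177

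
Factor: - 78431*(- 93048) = 2^3*3^1 * 107^1*733^1 * 3877^1 = 7297847688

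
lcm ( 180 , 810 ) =1620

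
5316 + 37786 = 43102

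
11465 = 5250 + 6215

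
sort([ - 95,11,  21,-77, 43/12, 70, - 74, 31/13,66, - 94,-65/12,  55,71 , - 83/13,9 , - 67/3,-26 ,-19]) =[ - 95,- 94 , - 77 , - 74, - 26,  -  67/3, - 19, - 83/13, - 65/12, 31/13,43/12,9, 11, 21,  55, 66, 70, 71 ]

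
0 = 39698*0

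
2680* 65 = 174200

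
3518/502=7 + 2/251 = 7.01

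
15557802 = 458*33969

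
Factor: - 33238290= - 2^1*3^1*5^1*41^1*61^1*443^1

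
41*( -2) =-82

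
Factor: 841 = 29^2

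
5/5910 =1/1182=0.00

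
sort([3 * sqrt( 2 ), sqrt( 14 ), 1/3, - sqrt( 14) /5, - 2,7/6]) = [ - 2, - sqrt( 14)/5,1/3,7/6, sqrt(14),3*sqrt( 2)]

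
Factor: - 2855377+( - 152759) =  - 2^3*3^1*125339^1= - 3008136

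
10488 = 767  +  9721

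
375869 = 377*997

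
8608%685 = 388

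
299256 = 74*4044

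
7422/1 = 7422 = 7422.00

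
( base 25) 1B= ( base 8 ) 44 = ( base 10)36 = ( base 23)1d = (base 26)1A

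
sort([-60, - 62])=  [-62,-60]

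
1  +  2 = 3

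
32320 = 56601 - 24281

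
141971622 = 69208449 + 72763173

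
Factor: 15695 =5^1*43^1*73^1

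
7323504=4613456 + 2710048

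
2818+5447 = 8265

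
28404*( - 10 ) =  - 284040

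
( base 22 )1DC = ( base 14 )3DC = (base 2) 1100001110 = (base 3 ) 1001222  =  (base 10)782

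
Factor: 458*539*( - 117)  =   - 28882854 =-2^1*3^2 * 7^2*11^1*13^1*229^1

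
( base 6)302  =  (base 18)62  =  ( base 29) 3N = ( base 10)110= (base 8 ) 156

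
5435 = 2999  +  2436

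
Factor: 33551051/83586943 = 11^( - 1)*17^(  -  1)*31^( - 1)*43^1*14419^( - 1 )*780257^1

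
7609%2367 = 508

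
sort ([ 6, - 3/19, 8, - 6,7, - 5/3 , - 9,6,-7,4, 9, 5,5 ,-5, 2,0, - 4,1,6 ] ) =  [ - 9, - 7,-6, -5, - 4, - 5/3 ,-3/19,0,1, 2,4,5,5,6, 6, 6,7,8,9 ]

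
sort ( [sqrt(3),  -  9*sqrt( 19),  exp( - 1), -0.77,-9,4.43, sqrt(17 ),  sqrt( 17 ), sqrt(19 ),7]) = [  -  9*sqrt ( 19),-9,-0.77, exp (-1),sqrt(3 ), sqrt(17),sqrt(17 ), sqrt (19 ), 4.43, 7]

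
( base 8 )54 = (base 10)44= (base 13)35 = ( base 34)1A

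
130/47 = 2 + 36/47 = 2.77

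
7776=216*36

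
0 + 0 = 0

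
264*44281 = 11690184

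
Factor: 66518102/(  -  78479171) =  - 2^1*7^1 * 43^( - 1)*293^ ( - 1)*6229^( - 1)*4751293^1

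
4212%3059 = 1153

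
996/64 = 15 + 9/16 = 15.56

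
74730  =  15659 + 59071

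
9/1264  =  9/1264= 0.01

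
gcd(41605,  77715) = 785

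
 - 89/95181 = - 1 + 95092/95181=   - 0.00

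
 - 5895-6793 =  - 12688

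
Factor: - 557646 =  - 2^1 *3^1*92941^1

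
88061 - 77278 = 10783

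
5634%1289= 478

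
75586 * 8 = 604688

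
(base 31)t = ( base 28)11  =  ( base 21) 18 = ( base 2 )11101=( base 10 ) 29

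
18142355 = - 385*( - 47123 ) 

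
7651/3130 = 7651/3130 = 2.44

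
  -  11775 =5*(  -  2355 ) 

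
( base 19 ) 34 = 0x3d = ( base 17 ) 3a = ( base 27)27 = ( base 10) 61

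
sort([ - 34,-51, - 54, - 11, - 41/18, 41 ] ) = [- 54,-51, - 34, - 11, - 41/18,41] 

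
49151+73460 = 122611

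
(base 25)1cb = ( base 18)2G0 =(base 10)936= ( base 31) u6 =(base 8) 1650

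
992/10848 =31/339  =  0.09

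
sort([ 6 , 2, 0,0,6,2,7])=[0,0,2,2,  6, 6,7] 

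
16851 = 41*411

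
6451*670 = 4322170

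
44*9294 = 408936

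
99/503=99/503  =  0.20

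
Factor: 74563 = 173^1*431^1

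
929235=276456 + 652779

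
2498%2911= 2498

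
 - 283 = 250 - 533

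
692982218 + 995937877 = 1688920095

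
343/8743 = 49/1249 = 0.04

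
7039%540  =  19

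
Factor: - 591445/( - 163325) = 851/235 = 5^ ( - 1) * 23^1* 37^1*47^(-1) 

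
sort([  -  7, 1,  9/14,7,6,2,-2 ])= [  -  7, - 2, 9/14,1,2, 6,7 ]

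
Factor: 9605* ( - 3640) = - 2^3*5^2*7^1*13^1*17^1*113^1 = -34962200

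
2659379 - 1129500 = 1529879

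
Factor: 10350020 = 2^2 * 5^1 * 517501^1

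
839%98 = 55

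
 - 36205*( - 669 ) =24221145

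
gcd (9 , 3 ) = 3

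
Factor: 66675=3^1*5^2 * 7^1*127^1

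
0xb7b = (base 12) 184B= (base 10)2939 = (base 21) 6DK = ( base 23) 5ci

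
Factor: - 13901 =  - 13901^1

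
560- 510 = 50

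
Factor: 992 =2^5*31^1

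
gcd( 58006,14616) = 2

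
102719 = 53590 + 49129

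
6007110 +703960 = 6711070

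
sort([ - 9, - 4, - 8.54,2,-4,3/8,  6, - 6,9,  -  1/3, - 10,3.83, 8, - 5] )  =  [-10,-9, - 8.54,-6, -5, - 4,- 4,-1/3,3/8,2,3.83,6,8,9]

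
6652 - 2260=4392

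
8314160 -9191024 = -876864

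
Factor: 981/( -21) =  - 327/7=-  3^1*7^( - 1 )*109^1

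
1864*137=255368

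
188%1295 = 188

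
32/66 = 16/33 = 0.48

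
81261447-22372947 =58888500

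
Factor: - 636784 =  - 2^4*39799^1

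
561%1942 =561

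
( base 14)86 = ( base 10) 118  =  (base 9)141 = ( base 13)91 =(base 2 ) 1110110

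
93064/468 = 23266/117 = 198.85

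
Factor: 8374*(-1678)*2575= - 36182797900= - 2^2*5^2 * 53^1*79^1*103^1*839^1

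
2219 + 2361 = 4580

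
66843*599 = 40038957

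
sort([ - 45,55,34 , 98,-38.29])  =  [-45, - 38.29, 34, 55, 98] 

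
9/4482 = 1/498 = 0.00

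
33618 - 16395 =17223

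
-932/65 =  - 932/65=- 14.34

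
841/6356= 841/6356 = 0.13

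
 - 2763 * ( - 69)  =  190647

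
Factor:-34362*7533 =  - 258848946 = - 2^1*3^7*23^1*31^1*83^1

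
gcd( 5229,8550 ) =9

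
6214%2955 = 304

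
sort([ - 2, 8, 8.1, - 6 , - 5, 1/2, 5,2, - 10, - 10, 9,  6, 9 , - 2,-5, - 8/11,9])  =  [  -  10,  -  10,  -  6, - 5, - 5, - 2, - 2,  -  8/11,1/2,2, 5, 6,8, 8.1,9,9, 9] 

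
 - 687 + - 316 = -1003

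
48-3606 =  - 3558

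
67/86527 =67/86527 = 0.00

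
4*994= 3976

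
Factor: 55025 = 5^2* 31^1*71^1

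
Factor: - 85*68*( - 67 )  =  387260 = 2^2*5^1*17^2*67^1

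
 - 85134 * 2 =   -  170268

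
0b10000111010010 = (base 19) 14ID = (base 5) 234113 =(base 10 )8658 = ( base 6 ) 104030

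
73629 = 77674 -4045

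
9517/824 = 11+453/824 = 11.55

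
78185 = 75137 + 3048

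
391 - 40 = 351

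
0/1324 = 0=0.00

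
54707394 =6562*8337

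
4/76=1/19 = 0.05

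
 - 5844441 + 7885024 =2040583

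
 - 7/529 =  - 7/529 =- 0.01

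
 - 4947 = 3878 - 8825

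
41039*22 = 902858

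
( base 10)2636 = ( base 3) 10121122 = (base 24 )4dk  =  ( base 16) a4c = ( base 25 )45b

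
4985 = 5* 997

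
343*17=5831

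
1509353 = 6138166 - 4628813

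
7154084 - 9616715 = - 2462631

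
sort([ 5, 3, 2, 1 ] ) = [1, 2, 3 , 5]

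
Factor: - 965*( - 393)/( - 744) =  - 2^(  -  3 )*5^1*31^( - 1 )*131^1*193^1 = - 126415/248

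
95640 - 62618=33022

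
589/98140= 589/98140=0.01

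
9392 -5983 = 3409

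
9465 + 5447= 14912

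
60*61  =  3660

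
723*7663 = 5540349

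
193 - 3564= -3371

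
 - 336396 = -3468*97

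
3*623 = 1869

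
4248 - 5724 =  - 1476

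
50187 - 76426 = - 26239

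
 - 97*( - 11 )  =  1067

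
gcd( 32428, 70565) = 11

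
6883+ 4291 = 11174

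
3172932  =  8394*378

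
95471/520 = 95471/520 = 183.60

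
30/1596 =5/266 = 0.02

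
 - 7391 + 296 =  - 7095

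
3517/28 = 125  +  17/28 = 125.61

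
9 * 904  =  8136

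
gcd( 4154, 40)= 2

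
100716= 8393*12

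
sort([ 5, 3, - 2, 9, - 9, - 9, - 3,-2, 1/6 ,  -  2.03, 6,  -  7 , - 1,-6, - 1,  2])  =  [ - 9, - 9,  -  7, - 6, - 3, - 2.03,-2 , - 2, - 1,  -  1, 1/6,  2,3,5, 6,9] 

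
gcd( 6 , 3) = 3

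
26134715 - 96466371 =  - 70331656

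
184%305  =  184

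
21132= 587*36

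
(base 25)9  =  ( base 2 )1001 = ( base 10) 9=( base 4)21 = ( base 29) 9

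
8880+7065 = 15945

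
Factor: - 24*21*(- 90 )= 2^4*3^4*5^1*7^1 =45360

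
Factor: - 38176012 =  - 2^2*7^1*1363429^1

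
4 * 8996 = 35984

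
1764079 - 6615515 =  - 4851436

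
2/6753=2/6753=   0.00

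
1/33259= 1/33259 =0.00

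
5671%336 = 295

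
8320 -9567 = -1247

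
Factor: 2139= 3^1*23^1*31^1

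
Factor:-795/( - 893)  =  3^1* 5^1*19^(-1 )*47^(-1)*53^1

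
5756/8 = 719+1/2 = 719.50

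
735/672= 1+ 3/32 = 1.09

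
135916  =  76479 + 59437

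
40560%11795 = 5175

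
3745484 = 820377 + 2925107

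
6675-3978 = 2697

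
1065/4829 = 1065/4829= 0.22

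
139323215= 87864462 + 51458753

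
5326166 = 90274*59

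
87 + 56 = 143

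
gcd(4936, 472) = 8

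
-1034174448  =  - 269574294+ - 764600154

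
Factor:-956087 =-11^1*23^1*3779^1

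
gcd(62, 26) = 2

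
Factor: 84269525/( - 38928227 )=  - 5^2 * 13^( - 1)*379^( - 1 ) * 7901^(- 1 ) * 3370781^1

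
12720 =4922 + 7798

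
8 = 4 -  - 4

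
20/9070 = 2/907   =  0.00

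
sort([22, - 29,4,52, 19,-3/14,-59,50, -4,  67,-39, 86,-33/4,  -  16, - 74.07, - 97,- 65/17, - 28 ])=[ - 97, - 74.07, - 59, - 39,-29,-28,-16,- 33/4,  -  4, - 65/17, - 3/14, 4, 19,22, 50, 52, 67, 86 ] 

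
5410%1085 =1070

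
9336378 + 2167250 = 11503628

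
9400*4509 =42384600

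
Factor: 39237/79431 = 41^1*83^(  -  1 ) = 41/83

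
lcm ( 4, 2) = 4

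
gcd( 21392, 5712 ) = 112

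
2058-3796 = -1738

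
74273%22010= 8243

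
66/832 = 33/416 = 0.08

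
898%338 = 222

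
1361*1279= 1740719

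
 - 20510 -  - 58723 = 38213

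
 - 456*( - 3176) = 1448256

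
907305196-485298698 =422006498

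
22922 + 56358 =79280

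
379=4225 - 3846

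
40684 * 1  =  40684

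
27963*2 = 55926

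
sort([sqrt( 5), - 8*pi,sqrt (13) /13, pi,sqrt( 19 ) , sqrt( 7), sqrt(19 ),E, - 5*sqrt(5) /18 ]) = [-8*pi, - 5*sqrt ( 5) /18, sqrt( 13)/13,  sqrt( 5) , sqrt(7 ), E, pi, sqrt( 19), sqrt( 19) ] 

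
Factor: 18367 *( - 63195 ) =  - 1160702565 = - 3^1*5^1 *11^1 * 383^1*18367^1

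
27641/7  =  27641/7=3948.71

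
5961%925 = 411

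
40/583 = 40/583  =  0.07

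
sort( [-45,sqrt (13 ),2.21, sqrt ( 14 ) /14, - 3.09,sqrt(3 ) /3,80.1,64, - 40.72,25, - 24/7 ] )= [ - 45 ,  -  40.72, - 24/7, - 3.09, sqrt( 14 )/14,sqrt( 3)/3,2.21, sqrt(13) , 25,64,  80.1 ] 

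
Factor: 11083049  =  397^1*27917^1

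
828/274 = 414/137=3.02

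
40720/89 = 457+47/89  =  457.53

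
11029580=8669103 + 2360477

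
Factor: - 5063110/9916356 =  -2531555/4958178 =-2^( - 1 )*3^(-1 )*5^1*13^1*17^1*29^1*79^1 * 826363^( - 1) 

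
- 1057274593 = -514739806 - 542534787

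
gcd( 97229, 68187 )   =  1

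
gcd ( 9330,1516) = 2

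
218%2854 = 218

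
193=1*193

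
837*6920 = 5792040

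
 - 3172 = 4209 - 7381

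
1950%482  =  22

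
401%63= 23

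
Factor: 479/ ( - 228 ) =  - 2^( - 2) * 3^( - 1)*19^(  -  1 ) * 479^1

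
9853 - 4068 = 5785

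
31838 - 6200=25638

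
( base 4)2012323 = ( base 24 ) enj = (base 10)8635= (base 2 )10000110111011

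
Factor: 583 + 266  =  849 = 3^1*283^1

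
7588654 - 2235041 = 5353613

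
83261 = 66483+16778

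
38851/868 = 44 + 659/868 = 44.76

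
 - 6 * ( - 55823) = 334938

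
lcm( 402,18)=1206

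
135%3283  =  135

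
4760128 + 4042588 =8802716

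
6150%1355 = 730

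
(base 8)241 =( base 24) 6H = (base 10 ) 161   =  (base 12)115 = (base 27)5q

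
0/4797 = 0 = 0.00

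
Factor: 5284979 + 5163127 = 2^1*3^1*1741351^1=10448106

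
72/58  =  36/29 = 1.24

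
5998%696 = 430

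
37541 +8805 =46346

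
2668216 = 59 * 45224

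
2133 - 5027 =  - 2894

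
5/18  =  5/18=0.28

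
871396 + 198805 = 1070201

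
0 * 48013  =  0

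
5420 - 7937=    - 2517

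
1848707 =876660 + 972047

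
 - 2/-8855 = 2/8855 = 0.00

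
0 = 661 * 0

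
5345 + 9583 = 14928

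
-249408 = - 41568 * 6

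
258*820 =211560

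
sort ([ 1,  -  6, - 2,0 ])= [ - 6, - 2, 0,1]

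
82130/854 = 41065/427 = 96.17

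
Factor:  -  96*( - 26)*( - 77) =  - 192192  =  - 2^6*3^1*7^1*11^1*13^1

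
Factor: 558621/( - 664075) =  - 3^2*  5^( - 2 )*7^1*101^(-1) * 263^( - 1 )*8867^1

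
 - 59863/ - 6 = 9977 + 1/6=9977.17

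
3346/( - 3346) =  - 1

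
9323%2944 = 491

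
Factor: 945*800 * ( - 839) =  -  634284000 = -2^5*3^3*5^3*7^1*839^1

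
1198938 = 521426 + 677512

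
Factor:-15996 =- 2^2*3^1*31^1*43^1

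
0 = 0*31070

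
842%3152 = 842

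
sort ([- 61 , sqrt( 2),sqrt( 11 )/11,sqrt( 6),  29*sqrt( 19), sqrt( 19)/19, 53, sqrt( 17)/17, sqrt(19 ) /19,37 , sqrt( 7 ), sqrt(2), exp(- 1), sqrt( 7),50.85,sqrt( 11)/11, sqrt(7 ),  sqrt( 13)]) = [ - 61 , sqrt( 19)/19,sqrt(19)/19,sqrt( 17 )/17,sqrt ( 11 ) /11, sqrt( 11)/11,exp( - 1),sqrt(2 ), sqrt( 2), sqrt(6), sqrt ( 7), sqrt( 7), sqrt( 7 ), sqrt( 13),37 , 50.85, 53, 29*sqrt( 19)]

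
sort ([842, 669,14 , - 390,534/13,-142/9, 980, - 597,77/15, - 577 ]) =[ - 597, - 577, - 390, - 142/9 , 77/15,14, 534/13,669, 842,980]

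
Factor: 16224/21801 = 32/43 = 2^5*43^(  -  1) 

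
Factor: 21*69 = 1449 = 3^2 * 7^1*23^1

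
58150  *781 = 45415150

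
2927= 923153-920226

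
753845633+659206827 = 1413052460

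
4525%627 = 136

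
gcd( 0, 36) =36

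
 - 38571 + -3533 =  - 42104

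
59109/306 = 193+1/6=193.17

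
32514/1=32514 = 32514.00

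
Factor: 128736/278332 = 2^3*3^3 * 467^(  -  1 ) = 216/467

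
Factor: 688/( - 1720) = - 2/5 = - 2^1*5^(-1) 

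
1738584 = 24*72441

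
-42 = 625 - 667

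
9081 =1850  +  7231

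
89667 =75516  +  14151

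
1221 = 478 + 743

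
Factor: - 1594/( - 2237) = 2^1*797^1 * 2237^( - 1)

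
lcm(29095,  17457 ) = 87285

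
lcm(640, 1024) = 5120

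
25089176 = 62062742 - 36973566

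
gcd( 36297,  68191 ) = 37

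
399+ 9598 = 9997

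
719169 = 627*1147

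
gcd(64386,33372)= 18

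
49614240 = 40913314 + 8700926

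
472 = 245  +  227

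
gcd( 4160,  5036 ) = 4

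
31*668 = 20708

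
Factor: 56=2^3*7^1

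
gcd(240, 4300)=20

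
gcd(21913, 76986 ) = 1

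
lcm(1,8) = 8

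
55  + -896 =  -  841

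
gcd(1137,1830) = 3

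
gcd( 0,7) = 7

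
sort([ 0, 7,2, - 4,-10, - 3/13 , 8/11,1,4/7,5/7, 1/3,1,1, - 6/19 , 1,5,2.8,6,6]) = [  -  10, - 4,-6/19, - 3/13,0, 1/3,4/7 , 5/7, 8/11 , 1 , 1,1,1,2, 2.8,5 , 6,6, 7]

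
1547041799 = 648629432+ 898412367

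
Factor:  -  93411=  - 3^2*97^1*107^1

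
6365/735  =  1273/147 = 8.66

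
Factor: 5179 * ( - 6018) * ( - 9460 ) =2^3 * 3^1* 5^1 * 11^1*17^1 * 43^1 * 59^1 * 5179^1 = 294841920120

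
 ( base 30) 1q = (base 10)56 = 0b111000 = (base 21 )2e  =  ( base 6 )132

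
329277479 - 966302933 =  - 637025454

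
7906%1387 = 971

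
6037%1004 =13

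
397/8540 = 397/8540 = 0.05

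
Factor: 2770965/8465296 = 2^ (-4)*3^2 *5^1*7^(-1) *139^1*443^1*75583^( - 1 ) 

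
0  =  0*3549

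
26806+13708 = 40514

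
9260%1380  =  980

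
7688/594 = 12 + 280/297 = 12.94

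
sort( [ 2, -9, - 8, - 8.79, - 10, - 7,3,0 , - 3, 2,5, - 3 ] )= [ - 10, - 9, - 8.79, - 8, - 7, - 3,-3, 0,2, 2,3,5]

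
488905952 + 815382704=1304288656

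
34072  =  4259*8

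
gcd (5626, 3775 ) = 1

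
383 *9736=3728888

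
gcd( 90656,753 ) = 1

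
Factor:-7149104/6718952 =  - 2^1*29^(-1 )*28961^( - 1 ) * 446819^1 = - 893638/839869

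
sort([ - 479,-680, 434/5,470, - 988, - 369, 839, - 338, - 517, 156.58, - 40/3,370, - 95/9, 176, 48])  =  [ - 988, - 680, - 517, - 479, - 369, - 338, - 40/3, - 95/9, 48, 434/5,156.58 , 176,370, 470, 839 ]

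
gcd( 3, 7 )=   1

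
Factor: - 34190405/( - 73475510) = 2^ ( - 1)*19^1 * 37^1*71^1*137^1*163^ (-1 )*45077^ (-1 )= 6838081/14695102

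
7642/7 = 7642/7 =1091.71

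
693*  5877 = 4072761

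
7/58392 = 7/58392 = 0.00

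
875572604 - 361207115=514365489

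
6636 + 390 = 7026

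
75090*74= 5556660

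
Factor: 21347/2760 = 2^ ( - 3)*3^ ( - 1 ) *5^( - 1 )*23^( - 1)*21347^1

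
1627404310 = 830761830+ 796642480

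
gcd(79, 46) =1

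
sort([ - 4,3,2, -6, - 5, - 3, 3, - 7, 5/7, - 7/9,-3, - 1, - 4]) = [ - 7, - 6,-5, - 4, - 4 ,  -  3, - 3, -1, - 7/9 , 5/7,  2,  3,3 ] 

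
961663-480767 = 480896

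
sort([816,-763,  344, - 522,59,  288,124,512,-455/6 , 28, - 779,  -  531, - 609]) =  [ - 779,-763, - 609, - 531, - 522,-455/6, 28, 59,124,288 , 344, 512 , 816 ] 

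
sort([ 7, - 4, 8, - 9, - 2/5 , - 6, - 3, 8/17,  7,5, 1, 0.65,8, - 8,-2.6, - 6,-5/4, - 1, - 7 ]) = [ - 9, - 8, - 7, - 6, - 6, - 4, - 3, - 2.6,-5/4, - 1, - 2/5,8/17,  0.65, 1,  5, 7, 7, 8, 8 ]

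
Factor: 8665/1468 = 2^( - 2)*5^1*367^ ( - 1 ) * 1733^1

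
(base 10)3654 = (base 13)1881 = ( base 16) e46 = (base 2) 111001000110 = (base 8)7106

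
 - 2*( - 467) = 934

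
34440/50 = 688 + 4/5 = 688.80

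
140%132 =8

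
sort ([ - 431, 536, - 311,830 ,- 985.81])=[ - 985.81, - 431, - 311, 536, 830 ] 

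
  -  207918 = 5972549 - 6180467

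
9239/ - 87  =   - 107 + 70/87 = - 106.20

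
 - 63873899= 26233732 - 90107631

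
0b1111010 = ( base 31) 3t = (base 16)7A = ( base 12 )A2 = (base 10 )122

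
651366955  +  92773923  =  744140878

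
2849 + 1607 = 4456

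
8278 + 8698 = 16976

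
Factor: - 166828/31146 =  - 466/87 = - 2^1*3^( - 1)*29^( - 1)*233^1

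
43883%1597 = 764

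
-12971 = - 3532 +-9439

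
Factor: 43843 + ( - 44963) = -1120 =- 2^5*5^1*7^1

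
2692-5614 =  - 2922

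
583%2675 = 583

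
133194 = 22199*6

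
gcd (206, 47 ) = 1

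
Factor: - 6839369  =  -6839369^1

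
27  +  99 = 126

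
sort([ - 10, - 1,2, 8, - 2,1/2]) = [ - 10, - 2, - 1, 1/2,  2, 8]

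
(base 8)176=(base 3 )11200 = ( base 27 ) 4I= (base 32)3u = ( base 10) 126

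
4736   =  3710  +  1026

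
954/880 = 1 + 37/440=1.08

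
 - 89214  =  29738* ( - 3)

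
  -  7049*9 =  - 63441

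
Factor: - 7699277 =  - 149^1 *51673^1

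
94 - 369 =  - 275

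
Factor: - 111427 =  - 111427^1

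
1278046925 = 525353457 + 752693468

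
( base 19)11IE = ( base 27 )AAG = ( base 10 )7576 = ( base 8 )16630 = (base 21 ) H3G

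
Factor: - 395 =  - 5^1*79^1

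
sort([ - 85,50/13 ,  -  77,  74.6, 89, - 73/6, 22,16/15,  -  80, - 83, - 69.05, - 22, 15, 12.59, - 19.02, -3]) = [-85 ,-83, - 80, - 77, - 69.05 ,-22, - 19.02, - 73/6,-3,16/15,50/13, 12.59 , 15, 22 , 74.6,  89 ]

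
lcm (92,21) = 1932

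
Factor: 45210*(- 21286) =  - 962340060 = - 2^2 * 3^1*5^1*11^1 * 29^1*137^1*367^1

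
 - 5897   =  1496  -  7393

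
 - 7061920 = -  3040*2323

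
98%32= 2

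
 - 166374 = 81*( -2054 )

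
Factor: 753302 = 2^1*11^1*97^1*353^1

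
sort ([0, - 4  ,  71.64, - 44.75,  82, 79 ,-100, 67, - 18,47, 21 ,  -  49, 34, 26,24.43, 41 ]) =[ - 100, - 49,  -  44.75,-18, - 4, 0,21,24.43,26 , 34,  41, 47,67 , 71.64, 79, 82]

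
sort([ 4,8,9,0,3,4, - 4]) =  [ - 4,  0,3 , 4,4,8,9] 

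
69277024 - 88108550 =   -  18831526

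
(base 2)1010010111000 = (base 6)40320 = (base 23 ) A0E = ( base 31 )5G3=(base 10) 5304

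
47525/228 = 208 + 101/228= 208.44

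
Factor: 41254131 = 3^1*1907^1*7211^1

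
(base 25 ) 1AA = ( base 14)473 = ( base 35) pa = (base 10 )885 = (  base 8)1565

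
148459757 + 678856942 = 827316699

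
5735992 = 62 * 92516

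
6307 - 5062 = 1245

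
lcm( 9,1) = 9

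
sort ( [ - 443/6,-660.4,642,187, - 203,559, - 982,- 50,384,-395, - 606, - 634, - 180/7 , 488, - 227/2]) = [ - 982, - 660.4, - 634, - 606,-395, - 203, - 227/2, - 443/6, -50, - 180/7,187,384,488, 559,642]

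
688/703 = 688/703 = 0.98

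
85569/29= 85569/29=2950.66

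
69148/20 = 3457+2/5= 3457.40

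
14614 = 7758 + 6856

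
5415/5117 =1 +298/5117= 1.06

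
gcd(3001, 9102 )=1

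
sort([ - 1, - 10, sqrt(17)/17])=[-10, - 1, sqrt(17)/17 ] 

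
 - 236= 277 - 513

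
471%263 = 208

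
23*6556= 150788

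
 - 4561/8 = - 4561/8 = -  570.12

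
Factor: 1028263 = 1028263^1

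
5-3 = 2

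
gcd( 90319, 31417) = 1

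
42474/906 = 46 + 133/151 = 46.88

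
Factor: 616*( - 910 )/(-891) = 2^4*3^(-4)*5^1*7^2* 13^1 = 50960/81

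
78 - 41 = 37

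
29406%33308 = 29406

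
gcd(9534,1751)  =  1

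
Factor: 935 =5^1*11^1 * 17^1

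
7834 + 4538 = 12372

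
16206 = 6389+9817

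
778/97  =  778/97 = 8.02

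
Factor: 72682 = 2^1 * 36341^1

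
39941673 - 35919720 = 4021953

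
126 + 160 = 286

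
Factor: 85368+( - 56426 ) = 28942 = 2^1*29^1*499^1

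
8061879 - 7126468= 935411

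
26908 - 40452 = - 13544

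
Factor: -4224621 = - 3^1 * 43^1*32749^1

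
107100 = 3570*30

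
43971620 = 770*57106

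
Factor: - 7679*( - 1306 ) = 10028774 = 2^1*7^1*653^1*1097^1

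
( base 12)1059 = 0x705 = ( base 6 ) 12153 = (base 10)1797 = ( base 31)1qu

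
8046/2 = 4023 = 4023.00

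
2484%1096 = 292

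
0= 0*8495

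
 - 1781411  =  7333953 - 9115364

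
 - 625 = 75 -700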